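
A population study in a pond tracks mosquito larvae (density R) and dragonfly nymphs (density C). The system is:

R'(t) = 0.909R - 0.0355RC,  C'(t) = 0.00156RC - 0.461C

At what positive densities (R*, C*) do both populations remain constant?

R* ≈ 296, C* ≈ 25.6

Set dC/dt = 0 with C > 0: 0.00156R - 0.461 = 0, so R* = 0.461/0.00156 = 296.
Set dR/dt = 0 with R > 0: 0.909 - 0.0355C = 0, so C* = 0.909/0.0355 = 25.6.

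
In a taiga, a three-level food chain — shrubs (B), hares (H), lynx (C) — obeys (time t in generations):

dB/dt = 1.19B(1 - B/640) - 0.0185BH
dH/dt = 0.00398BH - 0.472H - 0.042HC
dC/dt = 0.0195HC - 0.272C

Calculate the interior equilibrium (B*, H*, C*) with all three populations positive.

From dC/dt = 0: 0.0195H* = 0.272, so H* = 13.9.
From dB/dt = 0: 1.19(1 - B*/640) = 0.0185·13.9, giving B* = 640·(1 - 0.217) = 501.
From dH/dt = 0: 0.00398·501 - 0.472 = 0.042C*, so C* = 1.52/0.042 = 36.3.

B* ≈ 501, H* ≈ 13.9, C* ≈ 36.3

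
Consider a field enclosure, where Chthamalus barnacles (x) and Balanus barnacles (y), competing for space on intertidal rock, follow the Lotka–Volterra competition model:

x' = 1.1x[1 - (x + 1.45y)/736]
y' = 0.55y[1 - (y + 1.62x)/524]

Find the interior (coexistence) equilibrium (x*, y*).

Setting both brackets to zero gives the nullclines x + 1.45y = 736 and 1.62x + y = 524.
Substituting y = 524 - 1.62x into the first: x(1 - 1.45·1.62) = 736 - 1.45·524.
So x* = -23.8/-1.35 = 17.6, and then y* = 524 - 1.62·17.6 = 495.

x* ≈ 17.6, y* ≈ 495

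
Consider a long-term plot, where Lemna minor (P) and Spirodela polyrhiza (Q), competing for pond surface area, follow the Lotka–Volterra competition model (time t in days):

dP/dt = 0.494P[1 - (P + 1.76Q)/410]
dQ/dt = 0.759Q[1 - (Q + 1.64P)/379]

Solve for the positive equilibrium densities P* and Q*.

Setting both brackets to zero gives the nullclines P + 1.76Q = 410 and 1.64P + Q = 379.
Substituting Q = 379 - 1.64P into the first: P(1 - 1.76·1.64) = 410 - 1.76·379.
So P* = -257/-1.89 = 136, and then Q* = 379 - 1.64·136 = 156.

P* ≈ 136, Q* ≈ 156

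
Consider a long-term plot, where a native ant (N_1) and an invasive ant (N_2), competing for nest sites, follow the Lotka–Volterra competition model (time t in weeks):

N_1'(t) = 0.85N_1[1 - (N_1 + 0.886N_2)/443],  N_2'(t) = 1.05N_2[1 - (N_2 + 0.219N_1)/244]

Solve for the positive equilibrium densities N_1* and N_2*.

N_1* ≈ 281, N_2* ≈ 182

Setting both brackets to zero gives the nullclines N_1 + 0.886N_2 = 443 and 0.219N_1 + N_2 = 244.
Substituting N_2 = 244 - 0.219N_1 into the first: N_1(1 - 0.886·0.219) = 443 - 0.886·244.
So N_1* = 227/0.806 = 281, and then N_2* = 244 - 0.219·281 = 182.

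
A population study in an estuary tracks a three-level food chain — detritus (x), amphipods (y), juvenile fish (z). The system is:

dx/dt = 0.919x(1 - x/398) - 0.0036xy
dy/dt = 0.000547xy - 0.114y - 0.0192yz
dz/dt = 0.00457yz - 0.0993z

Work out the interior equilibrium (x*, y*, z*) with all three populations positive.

x* ≈ 364, y* ≈ 21.7, z* ≈ 4.44

From dz/dt = 0: 0.00457y* = 0.0993, so y* = 21.7.
From dx/dt = 0: 0.919(1 - x*/398) = 0.0036·21.7, giving x* = 398·(1 - 0.0851) = 364.
From dy/dt = 0: 0.000547·364 - 0.114 = 0.0192z*, so z* = 0.0852/0.0192 = 4.44.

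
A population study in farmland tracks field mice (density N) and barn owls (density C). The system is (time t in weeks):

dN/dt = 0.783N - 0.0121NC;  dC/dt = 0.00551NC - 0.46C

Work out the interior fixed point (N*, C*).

Set dC/dt = 0 with C > 0: 0.00551N - 0.46 = 0, so N* = 0.46/0.00551 = 83.5.
Set dN/dt = 0 with N > 0: 0.783 - 0.0121C = 0, so C* = 0.783/0.0121 = 64.7.

N* ≈ 83.5, C* ≈ 64.7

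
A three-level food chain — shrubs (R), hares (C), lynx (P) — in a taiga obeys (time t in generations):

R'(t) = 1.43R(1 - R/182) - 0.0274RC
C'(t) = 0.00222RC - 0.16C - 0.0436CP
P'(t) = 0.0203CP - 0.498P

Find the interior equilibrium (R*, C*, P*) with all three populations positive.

R* ≈ 96.5, C* ≈ 24.5, P* ≈ 1.24

From dP/dt = 0: 0.0203C* = 0.498, so C* = 24.5.
From dR/dt = 0: 1.43(1 - R*/182) = 0.0274·24.5, giving R* = 182·(1 - 0.47) = 96.5.
From dC/dt = 0: 0.00222·96.5 - 0.16 = 0.0436P*, so P* = 0.0541/0.0436 = 1.24.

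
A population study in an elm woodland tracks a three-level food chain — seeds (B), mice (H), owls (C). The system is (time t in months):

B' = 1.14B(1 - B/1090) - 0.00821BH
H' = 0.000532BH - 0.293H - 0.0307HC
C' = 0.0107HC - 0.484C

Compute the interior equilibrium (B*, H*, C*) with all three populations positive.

B* ≈ 735, H* ≈ 45.2, C* ≈ 3.19

From dC/dt = 0: 0.0107H* = 0.484, so H* = 45.2.
From dB/dt = 0: 1.14(1 - B*/1090) = 0.00821·45.2, giving B* = 1090·(1 - 0.326) = 735.
From dH/dt = 0: 0.000532·735 - 0.293 = 0.0307C*, so C* = 0.098/0.0307 = 3.19.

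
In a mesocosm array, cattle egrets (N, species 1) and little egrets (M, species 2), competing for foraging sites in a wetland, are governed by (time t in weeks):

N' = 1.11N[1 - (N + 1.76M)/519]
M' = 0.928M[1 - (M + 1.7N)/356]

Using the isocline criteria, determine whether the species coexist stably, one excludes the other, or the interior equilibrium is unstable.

unstable coexistence (outcome depends on initial conditions)

Compare the nullcline intercepts: K1/α12 = 519/1.76 = 295 < K2 = 356; K2/α21 = 356/1.7 = 209 < K1 = 519.
Since both are reversed, neither can invade when rare; the interior point is a saddle.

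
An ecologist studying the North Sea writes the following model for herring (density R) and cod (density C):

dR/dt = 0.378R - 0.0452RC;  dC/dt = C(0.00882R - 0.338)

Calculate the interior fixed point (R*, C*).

Set dC/dt = 0 with C > 0: 0.00882R - 0.338 = 0, so R* = 0.338/0.00882 = 38.3.
Set dR/dt = 0 with R > 0: 0.378 - 0.0452C = 0, so C* = 0.378/0.0452 = 8.36.

R* ≈ 38.3, C* ≈ 8.36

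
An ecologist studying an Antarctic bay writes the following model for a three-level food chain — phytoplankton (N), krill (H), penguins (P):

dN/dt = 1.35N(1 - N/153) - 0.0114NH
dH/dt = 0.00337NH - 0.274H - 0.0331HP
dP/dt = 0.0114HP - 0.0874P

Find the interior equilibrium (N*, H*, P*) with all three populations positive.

From dP/dt = 0: 0.0114H* = 0.0874, so H* = 7.67.
From dN/dt = 0: 1.35(1 - N*/153) = 0.0114·7.67, giving N* = 153·(1 - 0.0647) = 143.
From dH/dt = 0: 0.00337·143 - 0.274 = 0.0331P*, so P* = 0.208/0.0331 = 6.29.

N* ≈ 143, H* ≈ 7.67, P* ≈ 6.29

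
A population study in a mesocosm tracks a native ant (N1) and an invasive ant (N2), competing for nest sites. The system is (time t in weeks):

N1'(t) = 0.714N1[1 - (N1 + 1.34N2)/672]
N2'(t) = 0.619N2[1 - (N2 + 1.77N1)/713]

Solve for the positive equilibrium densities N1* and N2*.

N1* ≈ 207, N2* ≈ 347

Setting both brackets to zero gives the nullclines N1 + 1.34N2 = 672 and 1.77N1 + N2 = 713.
Substituting N2 = 713 - 1.77N1 into the first: N1(1 - 1.34·1.77) = 672 - 1.34·713.
So N1* = -283/-1.37 = 207, and then N2* = 713 - 1.77·207 = 347.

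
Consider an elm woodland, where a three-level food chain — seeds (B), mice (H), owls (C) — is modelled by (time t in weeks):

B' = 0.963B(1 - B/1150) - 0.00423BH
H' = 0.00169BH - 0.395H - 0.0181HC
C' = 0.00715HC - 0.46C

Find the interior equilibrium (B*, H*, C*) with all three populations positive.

B* ≈ 825, H* ≈ 64.3, C* ≈ 55.2

From dC/dt = 0: 0.00715H* = 0.46, so H* = 64.3.
From dB/dt = 0: 0.963(1 - B*/1150) = 0.00423·64.3, giving B* = 1150·(1 - 0.283) = 825.
From dH/dt = 0: 0.00169·825 - 0.395 = 0.0181C*, so C* = 0.999/0.0181 = 55.2.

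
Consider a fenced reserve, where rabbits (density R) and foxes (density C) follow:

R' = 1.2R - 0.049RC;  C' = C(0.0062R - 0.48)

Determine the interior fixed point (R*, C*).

Set dC/dt = 0 with C > 0: 0.0062R - 0.48 = 0, so R* = 0.48/0.0062 = 77.4.
Set dR/dt = 0 with R > 0: 1.2 - 0.049C = 0, so C* = 1.2/0.049 = 24.5.

R* ≈ 77.4, C* ≈ 24.5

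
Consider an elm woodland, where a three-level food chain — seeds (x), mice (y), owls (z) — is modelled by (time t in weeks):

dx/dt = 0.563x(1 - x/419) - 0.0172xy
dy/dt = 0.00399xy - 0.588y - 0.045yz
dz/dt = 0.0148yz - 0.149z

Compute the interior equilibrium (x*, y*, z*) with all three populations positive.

x* ≈ 290, y* ≈ 10.1, z* ≈ 12.7

From dz/dt = 0: 0.0148y* = 0.149, so y* = 10.1.
From dx/dt = 0: 0.563(1 - x*/419) = 0.0172·10.1, giving x* = 419·(1 - 0.308) = 290.
From dy/dt = 0: 0.00399·290 - 0.588 = 0.045z*, so z* = 0.57/0.045 = 12.7.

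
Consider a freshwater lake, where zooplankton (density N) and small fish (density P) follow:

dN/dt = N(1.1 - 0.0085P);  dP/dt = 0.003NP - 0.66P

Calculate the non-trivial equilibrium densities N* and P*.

N* ≈ 220, P* ≈ 129

Set dP/dt = 0 with P > 0: 0.003N - 0.66 = 0, so N* = 0.66/0.003 = 220.
Set dN/dt = 0 with N > 0: 1.1 - 0.0085P = 0, so P* = 1.1/0.0085 = 129.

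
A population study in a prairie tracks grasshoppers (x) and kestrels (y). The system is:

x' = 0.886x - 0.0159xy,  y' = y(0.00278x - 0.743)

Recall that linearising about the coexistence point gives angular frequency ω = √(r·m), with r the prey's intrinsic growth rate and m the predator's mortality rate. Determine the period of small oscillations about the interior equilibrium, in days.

Here r = 0.886 and m = 0.743, so r·m = 0.658.
ω = √0.658 = 0.811 per day, hence T = 2π/ω ≈ 7.74 days.

T ≈ 7.74 days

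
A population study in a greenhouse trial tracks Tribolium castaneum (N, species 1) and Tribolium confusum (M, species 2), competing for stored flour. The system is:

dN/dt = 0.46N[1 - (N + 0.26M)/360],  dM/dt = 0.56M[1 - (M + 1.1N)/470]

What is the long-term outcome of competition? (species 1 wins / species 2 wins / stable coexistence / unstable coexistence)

stable coexistence

Compare the nullcline intercepts: K1/α12 = 360/0.26 = 1380 > K2 = 470; K2/α21 = 470/1.1 = 427 > K1 = 360.
Since both inequalities hold, each species can invade when rare, so the interior equilibrium is stable.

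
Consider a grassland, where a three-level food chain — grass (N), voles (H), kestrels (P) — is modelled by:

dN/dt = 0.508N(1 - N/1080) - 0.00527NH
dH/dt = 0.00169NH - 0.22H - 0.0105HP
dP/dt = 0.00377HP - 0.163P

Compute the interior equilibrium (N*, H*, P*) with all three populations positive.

N* ≈ 596, H* ≈ 43.2, P* ≈ 74.9

From dP/dt = 0: 0.00377H* = 0.163, so H* = 43.2.
From dN/dt = 0: 0.508(1 - N*/1080) = 0.00527·43.2, giving N* = 1080·(1 - 0.449) = 596.
From dH/dt = 0: 0.00169·596 - 0.22 = 0.0105P*, so P* = 0.787/0.0105 = 74.9.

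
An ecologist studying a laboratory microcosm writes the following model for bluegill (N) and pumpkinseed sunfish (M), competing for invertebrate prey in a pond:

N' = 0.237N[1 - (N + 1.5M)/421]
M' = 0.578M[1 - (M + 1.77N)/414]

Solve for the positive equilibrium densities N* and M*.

Setting both brackets to zero gives the nullclines N + 1.5M = 421 and 1.77N + M = 414.
Substituting M = 414 - 1.77N into the first: N(1 - 1.5·1.77) = 421 - 1.5·414.
So N* = -200/-1.66 = 121, and then M* = 414 - 1.77·121 = 200.

N* ≈ 121, M* ≈ 200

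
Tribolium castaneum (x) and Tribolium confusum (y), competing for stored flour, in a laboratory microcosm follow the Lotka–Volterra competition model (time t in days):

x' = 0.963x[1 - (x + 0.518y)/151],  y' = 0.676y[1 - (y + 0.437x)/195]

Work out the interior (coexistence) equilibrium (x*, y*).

Setting both brackets to zero gives the nullclines x + 0.518y = 151 and 0.437x + y = 195.
Substituting y = 195 - 0.437x into the first: x(1 - 0.518·0.437) = 151 - 0.518·195.
So x* = 50/0.774 = 64.6, and then y* = 195 - 0.437·64.6 = 167.

x* ≈ 64.6, y* ≈ 167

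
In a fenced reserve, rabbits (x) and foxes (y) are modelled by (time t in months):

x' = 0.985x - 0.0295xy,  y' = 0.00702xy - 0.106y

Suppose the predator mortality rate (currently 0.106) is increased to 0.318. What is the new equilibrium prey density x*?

At the interior fixed point, setting dy/dt = 0 with y > 0 fixes x* = (predator death rate)/(xy coefficient) — independent of the other coefficients.
With the change, x* = 0.318/0.00702 = 45.3; it rises from 15.1.

x* ≈ 45.3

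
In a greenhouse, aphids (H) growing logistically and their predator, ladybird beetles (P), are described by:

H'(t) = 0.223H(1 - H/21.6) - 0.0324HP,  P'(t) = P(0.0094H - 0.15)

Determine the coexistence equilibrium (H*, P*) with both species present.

From dP/dt = 0 with P > 0: 0.0094H* = 0.15, so H* = 16.
Substitute into dH/dt = 0: 0.223(1 - 16/21.6) = 0.0324P*.
The bracket is 0.261, giving P* = 0.0583/0.0324 = 1.8.

H* ≈ 16, P* ≈ 1.8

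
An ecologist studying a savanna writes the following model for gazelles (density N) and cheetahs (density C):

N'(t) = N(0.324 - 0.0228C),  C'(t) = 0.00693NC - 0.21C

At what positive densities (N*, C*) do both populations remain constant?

N* ≈ 30.3, C* ≈ 14.2

Set dC/dt = 0 with C > 0: 0.00693N - 0.21 = 0, so N* = 0.21/0.00693 = 30.3.
Set dN/dt = 0 with N > 0: 0.324 - 0.0228C = 0, so C* = 0.324/0.0228 = 14.2.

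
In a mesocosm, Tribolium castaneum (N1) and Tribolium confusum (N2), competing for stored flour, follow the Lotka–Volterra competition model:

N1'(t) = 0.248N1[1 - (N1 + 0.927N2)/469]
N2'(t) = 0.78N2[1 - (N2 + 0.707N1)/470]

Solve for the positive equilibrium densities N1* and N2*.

N1* ≈ 96.7, N2* ≈ 402

Setting both brackets to zero gives the nullclines N1 + 0.927N2 = 469 and 0.707N1 + N2 = 470.
Substituting N2 = 470 - 0.707N1 into the first: N1(1 - 0.927·0.707) = 469 - 0.927·470.
So N1* = 33.3/0.345 = 96.7, and then N2* = 470 - 0.707·96.7 = 402.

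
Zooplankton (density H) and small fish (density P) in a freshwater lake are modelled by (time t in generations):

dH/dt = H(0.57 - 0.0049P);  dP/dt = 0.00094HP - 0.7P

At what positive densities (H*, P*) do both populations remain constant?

H* ≈ 745, P* ≈ 116

Set dP/dt = 0 with P > 0: 0.00094H - 0.7 = 0, so H* = 0.7/0.00094 = 745.
Set dH/dt = 0 with H > 0: 0.57 - 0.0049P = 0, so P* = 0.57/0.0049 = 116.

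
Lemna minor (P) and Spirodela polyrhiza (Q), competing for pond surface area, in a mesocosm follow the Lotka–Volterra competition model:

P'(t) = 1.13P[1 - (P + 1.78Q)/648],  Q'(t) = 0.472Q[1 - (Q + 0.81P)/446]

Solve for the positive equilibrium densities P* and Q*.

Setting both brackets to zero gives the nullclines P + 1.78Q = 648 and 0.81P + Q = 446.
Substituting Q = 446 - 0.81P into the first: P(1 - 1.78·0.81) = 648 - 1.78·446.
So P* = -146/-0.442 = 330, and then Q* = 446 - 0.81·330 = 179.

P* ≈ 330, Q* ≈ 179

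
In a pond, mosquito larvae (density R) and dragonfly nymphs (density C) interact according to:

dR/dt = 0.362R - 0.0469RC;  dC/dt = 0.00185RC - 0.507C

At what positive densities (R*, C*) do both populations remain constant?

R* ≈ 274, C* ≈ 7.72

Set dC/dt = 0 with C > 0: 0.00185R - 0.507 = 0, so R* = 0.507/0.00185 = 274.
Set dR/dt = 0 with R > 0: 0.362 - 0.0469C = 0, so C* = 0.362/0.0469 = 7.72.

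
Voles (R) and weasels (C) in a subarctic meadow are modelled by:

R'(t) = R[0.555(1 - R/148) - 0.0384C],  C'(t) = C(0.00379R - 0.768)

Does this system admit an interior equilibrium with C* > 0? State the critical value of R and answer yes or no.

Threshold R = 203; K < 203, so no, the predator goes extinct.

The predator equation gives dC/dt > 0 only when R > 0.768/0.00379 = 203.
Without the predator, R → K = 148. Since 148 < 203, the predator cannot invade.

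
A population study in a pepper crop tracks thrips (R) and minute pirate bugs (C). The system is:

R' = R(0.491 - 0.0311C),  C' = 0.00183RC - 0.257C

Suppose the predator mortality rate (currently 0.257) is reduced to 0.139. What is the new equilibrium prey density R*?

R* ≈ 76

At the interior fixed point, setting dC/dt = 0 with C > 0 fixes R* = (predator death rate)/(RC coefficient) — independent of the other coefficients.
With the change, R* = 0.139/0.00183 = 76; it falls from 140.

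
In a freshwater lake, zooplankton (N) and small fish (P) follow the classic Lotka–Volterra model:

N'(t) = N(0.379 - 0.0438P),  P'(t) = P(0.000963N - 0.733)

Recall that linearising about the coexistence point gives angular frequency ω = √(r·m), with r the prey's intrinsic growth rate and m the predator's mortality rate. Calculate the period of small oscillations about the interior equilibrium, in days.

Here r = 0.379 and m = 0.733, so r·m = 0.278.
ω = √0.278 = 0.527 per day, hence T = 2π/ω ≈ 11.9 days.

T ≈ 11.9 days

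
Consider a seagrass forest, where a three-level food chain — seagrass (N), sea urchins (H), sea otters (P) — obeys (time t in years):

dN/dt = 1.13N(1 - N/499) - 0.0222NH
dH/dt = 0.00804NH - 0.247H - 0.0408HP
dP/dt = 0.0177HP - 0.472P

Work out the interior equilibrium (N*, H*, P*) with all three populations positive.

N* ≈ 238, H* ≈ 26.7, P* ≈ 40.8

From dP/dt = 0: 0.0177H* = 0.472, so H* = 26.7.
From dN/dt = 0: 1.13(1 - N*/499) = 0.0222·26.7, giving N* = 499·(1 - 0.524) = 238.
From dH/dt = 0: 0.00804·238 - 0.247 = 0.0408P*, so P* = 1.66/0.0408 = 40.8.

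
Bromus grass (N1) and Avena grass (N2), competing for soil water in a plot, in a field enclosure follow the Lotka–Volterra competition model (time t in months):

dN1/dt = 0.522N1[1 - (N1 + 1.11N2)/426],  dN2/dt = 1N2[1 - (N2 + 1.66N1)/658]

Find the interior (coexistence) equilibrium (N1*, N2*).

N1* ≈ 361, N2* ≈ 58.3

Setting both brackets to zero gives the nullclines N1 + 1.11N2 = 426 and 1.66N1 + N2 = 658.
Substituting N2 = 658 - 1.66N1 into the first: N1(1 - 1.11·1.66) = 426 - 1.11·658.
So N1* = -304/-0.843 = 361, and then N2* = 658 - 1.66·361 = 58.3.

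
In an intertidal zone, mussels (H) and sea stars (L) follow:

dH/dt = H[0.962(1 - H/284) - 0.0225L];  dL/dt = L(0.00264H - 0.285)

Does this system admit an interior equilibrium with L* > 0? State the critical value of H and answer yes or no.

Threshold H = 108; K > 108, so yes, the predator persists.

The predator equation gives dL/dt > 0 only when H > 0.285/0.00264 = 108.
Without the predator, H → K = 284. Since 284 > 108, the predator can invade and persist.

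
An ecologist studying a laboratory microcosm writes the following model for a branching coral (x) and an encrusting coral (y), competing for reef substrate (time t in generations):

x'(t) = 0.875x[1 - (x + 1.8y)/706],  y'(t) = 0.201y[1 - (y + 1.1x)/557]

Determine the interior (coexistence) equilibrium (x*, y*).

x* ≈ 303, y* ≈ 224

Setting both brackets to zero gives the nullclines x + 1.8y = 706 and 1.1x + y = 557.
Substituting y = 557 - 1.1x into the first: x(1 - 1.8·1.1) = 706 - 1.8·557.
So x* = -297/-0.98 = 303, and then y* = 557 - 1.1·303 = 224.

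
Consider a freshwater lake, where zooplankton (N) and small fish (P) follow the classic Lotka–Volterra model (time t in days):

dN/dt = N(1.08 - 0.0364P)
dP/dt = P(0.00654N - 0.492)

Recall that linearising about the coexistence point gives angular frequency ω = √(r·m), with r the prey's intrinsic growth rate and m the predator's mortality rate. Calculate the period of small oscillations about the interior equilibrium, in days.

Here r = 1.08 and m = 0.492, so r·m = 0.531.
ω = √0.531 = 0.729 per day, hence T = 2π/ω ≈ 8.62 days.

T ≈ 8.62 days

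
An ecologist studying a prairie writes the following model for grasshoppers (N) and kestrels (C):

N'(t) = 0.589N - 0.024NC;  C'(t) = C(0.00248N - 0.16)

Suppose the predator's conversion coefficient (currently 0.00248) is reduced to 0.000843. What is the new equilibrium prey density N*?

N* ≈ 190

At the interior fixed point, setting dC/dt = 0 with C > 0 fixes N* = (predator death rate)/(NC coefficient) — independent of the other coefficients.
With the change, N* = 0.16/0.000843 = 190; it rises from 64.5.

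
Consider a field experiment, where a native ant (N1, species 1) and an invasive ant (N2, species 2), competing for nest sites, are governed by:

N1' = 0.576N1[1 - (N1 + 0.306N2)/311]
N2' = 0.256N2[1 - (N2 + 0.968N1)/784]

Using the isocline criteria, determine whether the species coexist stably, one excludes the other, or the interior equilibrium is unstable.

stable coexistence

Compare the nullcline intercepts: K1/α12 = 311/0.306 = 1020 > K2 = 784; K2/α21 = 784/0.968 = 810 > K1 = 311.
Since both inequalities hold, each species can invade when rare, so the interior equilibrium is stable.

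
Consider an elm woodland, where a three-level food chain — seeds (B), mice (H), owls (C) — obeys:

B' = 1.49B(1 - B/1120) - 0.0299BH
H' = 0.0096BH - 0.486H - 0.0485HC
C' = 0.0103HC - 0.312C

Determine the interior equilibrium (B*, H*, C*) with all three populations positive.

B* ≈ 439, H* ≈ 30.3, C* ≈ 76.9

From dC/dt = 0: 0.0103H* = 0.312, so H* = 30.3.
From dB/dt = 0: 1.49(1 - B*/1120) = 0.0299·30.3, giving B* = 1120·(1 - 0.608) = 439.
From dH/dt = 0: 0.0096·439 - 0.486 = 0.0485C*, so C* = 3.73/0.0485 = 76.9.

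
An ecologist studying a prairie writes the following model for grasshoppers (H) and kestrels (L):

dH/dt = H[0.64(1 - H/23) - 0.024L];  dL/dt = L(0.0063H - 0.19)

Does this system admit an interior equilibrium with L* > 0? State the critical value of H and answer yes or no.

Threshold H = 30.2; K < 30.2, so no, the predator goes extinct.

The predator equation gives dL/dt > 0 only when H > 0.19/0.0063 = 30.2.
Without the predator, H → K = 23. Since 23 < 30.2, the predator cannot invade.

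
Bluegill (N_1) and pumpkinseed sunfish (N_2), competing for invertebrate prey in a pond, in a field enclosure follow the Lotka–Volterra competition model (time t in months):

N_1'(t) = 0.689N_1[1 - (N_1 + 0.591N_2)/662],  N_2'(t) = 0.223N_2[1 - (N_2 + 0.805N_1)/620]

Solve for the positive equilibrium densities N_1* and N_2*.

Setting both brackets to zero gives the nullclines N_1 + 0.591N_2 = 662 and 0.805N_1 + N_2 = 620.
Substituting N_2 = 620 - 0.805N_1 into the first: N_1(1 - 0.591·0.805) = 662 - 0.591·620.
So N_1* = 296/0.524 = 564, and then N_2* = 620 - 0.805·564 = 166.

N_1* ≈ 564, N_2* ≈ 166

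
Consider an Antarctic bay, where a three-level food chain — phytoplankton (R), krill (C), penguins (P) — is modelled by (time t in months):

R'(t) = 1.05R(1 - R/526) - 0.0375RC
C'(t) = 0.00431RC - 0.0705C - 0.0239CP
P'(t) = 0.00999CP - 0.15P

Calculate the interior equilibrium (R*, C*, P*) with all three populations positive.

From dP/dt = 0: 0.00999C* = 0.15, so C* = 15.
From dR/dt = 0: 1.05(1 - R*/526) = 0.0375·15, giving R* = 526·(1 - 0.536) = 244.
From dC/dt = 0: 0.00431·244 - 0.0705 = 0.0239P*, so P* = 0.981/0.0239 = 41.

R* ≈ 244, C* ≈ 15, P* ≈ 41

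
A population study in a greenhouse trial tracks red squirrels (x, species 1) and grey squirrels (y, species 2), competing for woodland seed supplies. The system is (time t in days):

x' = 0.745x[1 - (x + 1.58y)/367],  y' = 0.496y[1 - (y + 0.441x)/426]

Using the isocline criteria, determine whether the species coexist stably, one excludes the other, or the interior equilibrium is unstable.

species 2 excludes species 1

Compare the nullcline intercepts: K1/α12 = 367/1.58 = 232 < K2 = 426; K2/α21 = 426/0.441 = 966 > K1 = 367.
Since the inequalities point opposite ways, species 2 can invade but species 1 cannot.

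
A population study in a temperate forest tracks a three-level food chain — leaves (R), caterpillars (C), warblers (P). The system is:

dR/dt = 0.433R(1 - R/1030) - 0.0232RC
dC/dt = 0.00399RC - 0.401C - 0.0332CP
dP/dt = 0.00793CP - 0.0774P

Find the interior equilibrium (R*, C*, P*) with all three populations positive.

From dP/dt = 0: 0.00793C* = 0.0774, so C* = 9.76.
From dR/dt = 0: 0.433(1 - R*/1030) = 0.0232·9.76, giving R* = 1030·(1 - 0.523) = 491.
From dC/dt = 0: 0.00399·491 - 0.401 = 0.0332P*, so P* = 1.56/0.0332 = 47.

R* ≈ 491, C* ≈ 9.76, P* ≈ 47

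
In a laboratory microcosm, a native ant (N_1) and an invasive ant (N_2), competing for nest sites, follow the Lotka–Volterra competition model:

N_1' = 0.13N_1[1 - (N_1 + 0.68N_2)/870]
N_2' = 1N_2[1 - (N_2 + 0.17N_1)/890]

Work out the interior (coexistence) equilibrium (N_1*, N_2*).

Setting both brackets to zero gives the nullclines N_1 + 0.68N_2 = 870 and 0.17N_1 + N_2 = 890.
Substituting N_2 = 890 - 0.17N_1 into the first: N_1(1 - 0.68·0.17) = 870 - 0.68·890.
So N_1* = 265/0.884 = 299, and then N_2* = 890 - 0.17·299 = 839.

N_1* ≈ 299, N_2* ≈ 839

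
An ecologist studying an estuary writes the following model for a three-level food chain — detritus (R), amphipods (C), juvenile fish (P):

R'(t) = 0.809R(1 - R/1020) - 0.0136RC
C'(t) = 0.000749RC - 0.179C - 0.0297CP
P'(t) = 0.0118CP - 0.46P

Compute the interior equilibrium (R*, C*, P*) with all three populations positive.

From dP/dt = 0: 0.0118C* = 0.46, so C* = 39.
From dR/dt = 0: 0.809(1 - R*/1020) = 0.0136·39, giving R* = 1020·(1 - 0.655) = 352.
From dC/dt = 0: 0.000749·352 - 0.179 = 0.0297P*, so P* = 0.0843/0.0297 = 2.84.

R* ≈ 352, C* ≈ 39, P* ≈ 2.84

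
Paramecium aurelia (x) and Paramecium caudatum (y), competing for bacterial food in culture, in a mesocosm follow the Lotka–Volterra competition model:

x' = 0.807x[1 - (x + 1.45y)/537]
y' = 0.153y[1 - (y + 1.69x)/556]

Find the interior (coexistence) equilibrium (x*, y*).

Setting both brackets to zero gives the nullclines x + 1.45y = 537 and 1.69x + y = 556.
Substituting y = 556 - 1.69x into the first: x(1 - 1.45·1.69) = 537 - 1.45·556.
So x* = -269/-1.45 = 186, and then y* = 556 - 1.69·186 = 242.

x* ≈ 186, y* ≈ 242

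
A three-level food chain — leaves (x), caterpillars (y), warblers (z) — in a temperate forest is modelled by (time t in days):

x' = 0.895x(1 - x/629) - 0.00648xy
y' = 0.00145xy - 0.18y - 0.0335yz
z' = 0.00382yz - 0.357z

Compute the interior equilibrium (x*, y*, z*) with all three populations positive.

x* ≈ 203, y* ≈ 93.5, z* ≈ 3.43

From dz/dt = 0: 0.00382y* = 0.357, so y* = 93.5.
From dx/dt = 0: 0.895(1 - x*/629) = 0.00648·93.5, giving x* = 629·(1 - 0.677) = 203.
From dy/dt = 0: 0.00145·203 - 0.18 = 0.0335z*, so z* = 0.115/0.0335 = 3.43.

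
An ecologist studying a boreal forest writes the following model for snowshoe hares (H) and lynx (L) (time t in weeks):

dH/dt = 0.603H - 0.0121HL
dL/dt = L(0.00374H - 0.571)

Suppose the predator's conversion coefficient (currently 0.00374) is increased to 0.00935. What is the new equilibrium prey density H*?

H* ≈ 61.1

At the interior fixed point, setting dL/dt = 0 with L > 0 fixes H* = (predator death rate)/(HL coefficient) — independent of the other coefficients.
With the change, H* = 0.571/0.00935 = 61.1; it falls from 153.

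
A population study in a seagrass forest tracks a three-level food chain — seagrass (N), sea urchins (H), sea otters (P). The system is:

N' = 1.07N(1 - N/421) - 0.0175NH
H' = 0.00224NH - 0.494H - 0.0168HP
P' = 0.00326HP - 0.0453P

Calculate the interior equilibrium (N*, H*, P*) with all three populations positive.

From dP/dt = 0: 0.00326H* = 0.0453, so H* = 13.9.
From dN/dt = 0: 1.07(1 - N*/421) = 0.0175·13.9, giving N* = 421·(1 - 0.227) = 325.
From dH/dt = 0: 0.00224·325 - 0.494 = 0.0168P*, so P* = 0.235/0.0168 = 14.

N* ≈ 325, H* ≈ 13.9, P* ≈ 14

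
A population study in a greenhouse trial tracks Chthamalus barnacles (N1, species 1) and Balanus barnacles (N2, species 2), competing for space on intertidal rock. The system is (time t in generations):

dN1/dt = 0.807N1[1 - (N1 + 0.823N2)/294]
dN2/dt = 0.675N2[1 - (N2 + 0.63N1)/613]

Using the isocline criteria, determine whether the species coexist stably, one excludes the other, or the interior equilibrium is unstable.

species 2 excludes species 1

Compare the nullcline intercepts: K1/α12 = 294/0.823 = 357 < K2 = 613; K2/α21 = 613/0.63 = 973 > K1 = 294.
Since the inequalities point opposite ways, species 2 can invade but species 1 cannot.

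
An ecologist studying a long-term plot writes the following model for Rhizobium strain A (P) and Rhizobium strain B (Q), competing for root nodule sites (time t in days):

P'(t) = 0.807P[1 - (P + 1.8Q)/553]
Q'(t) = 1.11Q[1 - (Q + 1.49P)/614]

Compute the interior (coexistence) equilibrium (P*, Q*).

Setting both brackets to zero gives the nullclines P + 1.8Q = 553 and 1.49P + Q = 614.
Substituting Q = 614 - 1.49P into the first: P(1 - 1.8·1.49) = 553 - 1.8·614.
So P* = -552/-1.68 = 328, and then Q* = 614 - 1.49·328 = 125.

P* ≈ 328, Q* ≈ 125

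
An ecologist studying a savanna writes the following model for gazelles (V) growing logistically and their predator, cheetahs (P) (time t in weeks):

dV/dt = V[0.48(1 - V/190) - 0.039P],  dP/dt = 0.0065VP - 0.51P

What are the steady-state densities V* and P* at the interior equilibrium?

V* ≈ 78.5, P* ≈ 7.23

From dP/dt = 0 with P > 0: 0.0065V* = 0.51, so V* = 78.5.
Substitute into dV/dt = 0: 0.48(1 - 78.5/190) = 0.039P*.
The bracket is 0.587, giving P* = 0.282/0.039 = 7.23.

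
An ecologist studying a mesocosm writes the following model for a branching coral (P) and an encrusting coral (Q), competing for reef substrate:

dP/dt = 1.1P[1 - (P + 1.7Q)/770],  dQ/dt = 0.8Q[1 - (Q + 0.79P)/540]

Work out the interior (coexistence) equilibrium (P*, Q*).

P* ≈ 431, Q* ≈ 199

Setting both brackets to zero gives the nullclines P + 1.7Q = 770 and 0.79P + Q = 540.
Substituting Q = 540 - 0.79P into the first: P(1 - 1.7·0.79) = 770 - 1.7·540.
So P* = -148/-0.343 = 431, and then Q* = 540 - 0.79·431 = 199.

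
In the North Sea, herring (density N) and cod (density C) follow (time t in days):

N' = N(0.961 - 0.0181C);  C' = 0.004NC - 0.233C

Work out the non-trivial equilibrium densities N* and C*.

N* ≈ 58.2, C* ≈ 53.1

Set dC/dt = 0 with C > 0: 0.004N - 0.233 = 0, so N* = 0.233/0.004 = 58.2.
Set dN/dt = 0 with N > 0: 0.961 - 0.0181C = 0, so C* = 0.961/0.0181 = 53.1.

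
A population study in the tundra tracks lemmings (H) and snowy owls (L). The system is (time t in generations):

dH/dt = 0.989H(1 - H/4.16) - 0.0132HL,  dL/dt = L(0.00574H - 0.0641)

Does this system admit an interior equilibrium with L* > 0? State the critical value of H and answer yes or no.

The predator equation gives dL/dt > 0 only when H > 0.0641/0.00574 = 11.2.
Without the predator, H → K = 4.16. Since 4.16 < 11.2, the predator cannot invade.

Threshold H = 11.2; K < 11.2, so no, the predator goes extinct.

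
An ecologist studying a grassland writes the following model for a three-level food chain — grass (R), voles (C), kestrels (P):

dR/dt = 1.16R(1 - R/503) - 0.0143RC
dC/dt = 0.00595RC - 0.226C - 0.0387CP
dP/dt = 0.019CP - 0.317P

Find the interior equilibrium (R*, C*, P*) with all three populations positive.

From dP/dt = 0: 0.019C* = 0.317, so C* = 16.7.
From dR/dt = 0: 1.16(1 - R*/503) = 0.0143·16.7, giving R* = 503·(1 - 0.206) = 400.
From dC/dt = 0: 0.00595·400 - 0.226 = 0.0387P*, so P* = 2.15/0.0387 = 55.6.

R* ≈ 400, C* ≈ 16.7, P* ≈ 55.6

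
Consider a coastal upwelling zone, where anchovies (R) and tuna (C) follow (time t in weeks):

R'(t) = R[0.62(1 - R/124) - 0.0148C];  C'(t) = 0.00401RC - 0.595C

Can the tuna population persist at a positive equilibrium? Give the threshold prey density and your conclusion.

Threshold R = 148; K < 148, so no, the predator goes extinct.

The predator equation gives dC/dt > 0 only when R > 0.595/0.00401 = 148.
Without the predator, R → K = 124. Since 124 < 148, the predator cannot invade.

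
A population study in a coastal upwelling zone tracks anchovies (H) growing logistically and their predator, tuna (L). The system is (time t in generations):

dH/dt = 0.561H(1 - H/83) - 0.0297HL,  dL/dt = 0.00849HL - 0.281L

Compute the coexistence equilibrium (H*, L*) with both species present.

From dL/dt = 0 with L > 0: 0.00849H* = 0.281, so H* = 33.1.
Substitute into dH/dt = 0: 0.561(1 - 33.1/83) = 0.0297L*.
The bracket is 0.601, giving L* = 0.337/0.0297 = 11.4.

H* ≈ 33.1, L* ≈ 11.4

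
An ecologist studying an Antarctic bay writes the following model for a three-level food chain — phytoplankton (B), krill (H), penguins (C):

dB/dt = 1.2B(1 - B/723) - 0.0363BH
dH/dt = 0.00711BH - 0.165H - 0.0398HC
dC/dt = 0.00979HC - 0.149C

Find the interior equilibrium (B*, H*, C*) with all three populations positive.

B* ≈ 390, H* ≈ 15.2, C* ≈ 65.5

From dC/dt = 0: 0.00979H* = 0.149, so H* = 15.2.
From dB/dt = 0: 1.2(1 - B*/723) = 0.0363·15.2, giving B* = 723·(1 - 0.46) = 390.
From dH/dt = 0: 0.00711·390 - 0.165 = 0.0398C*, so C* = 2.61/0.0398 = 65.5.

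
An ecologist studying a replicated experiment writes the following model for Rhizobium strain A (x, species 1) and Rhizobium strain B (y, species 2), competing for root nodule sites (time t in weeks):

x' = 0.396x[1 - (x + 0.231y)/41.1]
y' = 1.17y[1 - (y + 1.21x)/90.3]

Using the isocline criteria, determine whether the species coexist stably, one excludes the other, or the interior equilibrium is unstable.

stable coexistence

Compare the nullcline intercepts: K1/α12 = 41.1/0.231 = 178 > K2 = 90.3; K2/α21 = 90.3/1.21 = 74.6 > K1 = 41.1.
Since both inequalities hold, each species can invade when rare, so the interior equilibrium is stable.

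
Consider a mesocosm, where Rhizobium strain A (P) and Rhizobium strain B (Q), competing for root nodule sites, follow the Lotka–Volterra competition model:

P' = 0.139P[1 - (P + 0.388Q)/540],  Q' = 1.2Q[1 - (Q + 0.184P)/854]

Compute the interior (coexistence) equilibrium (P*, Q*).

Setting both brackets to zero gives the nullclines P + 0.388Q = 540 and 0.184P + Q = 854.
Substituting Q = 854 - 0.184P into the first: P(1 - 0.388·0.184) = 540 - 0.388·854.
So P* = 209/0.929 = 225, and then Q* = 854 - 0.184·225 = 813.

P* ≈ 225, Q* ≈ 813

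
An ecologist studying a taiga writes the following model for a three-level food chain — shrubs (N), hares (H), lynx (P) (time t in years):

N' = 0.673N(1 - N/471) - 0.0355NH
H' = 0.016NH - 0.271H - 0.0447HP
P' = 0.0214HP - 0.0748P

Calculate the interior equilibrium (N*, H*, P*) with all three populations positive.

From dP/dt = 0: 0.0214H* = 0.0748, so H* = 3.5.
From dN/dt = 0: 0.673(1 - N*/471) = 0.0355·3.5, giving N* = 471·(1 - 0.184) = 384.
From dH/dt = 0: 0.016·384 - 0.271 = 0.0447P*, so P* = 5.88/0.0447 = 131.

N* ≈ 384, H* ≈ 3.5, P* ≈ 131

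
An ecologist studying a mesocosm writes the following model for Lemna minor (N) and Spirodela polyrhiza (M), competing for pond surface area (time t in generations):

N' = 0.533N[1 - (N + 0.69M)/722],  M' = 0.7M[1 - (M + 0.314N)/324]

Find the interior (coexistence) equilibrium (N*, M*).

Setting both brackets to zero gives the nullclines N + 0.69M = 722 and 0.314N + M = 324.
Substituting M = 324 - 0.314N into the first: N(1 - 0.69·0.314) = 722 - 0.69·324.
So N* = 498/0.783 = 636, and then M* = 324 - 0.314·636 = 124.

N* ≈ 636, M* ≈ 124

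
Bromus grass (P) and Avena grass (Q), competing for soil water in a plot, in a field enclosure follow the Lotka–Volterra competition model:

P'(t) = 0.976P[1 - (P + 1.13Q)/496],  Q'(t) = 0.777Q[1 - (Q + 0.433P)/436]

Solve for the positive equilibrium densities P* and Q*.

Setting both brackets to zero gives the nullclines P + 1.13Q = 496 and 0.433P + Q = 436.
Substituting Q = 436 - 0.433P into the first: P(1 - 1.13·0.433) = 496 - 1.13·436.
So P* = 3.32/0.511 = 6.5, and then Q* = 436 - 0.433·6.5 = 433.

P* ≈ 6.5, Q* ≈ 433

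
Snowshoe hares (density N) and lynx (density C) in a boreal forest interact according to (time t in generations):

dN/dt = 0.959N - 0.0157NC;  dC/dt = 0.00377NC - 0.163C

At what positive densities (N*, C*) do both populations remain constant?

Set dC/dt = 0 with C > 0: 0.00377N - 0.163 = 0, so N* = 0.163/0.00377 = 43.2.
Set dN/dt = 0 with N > 0: 0.959 - 0.0157C = 0, so C* = 0.959/0.0157 = 61.1.

N* ≈ 43.2, C* ≈ 61.1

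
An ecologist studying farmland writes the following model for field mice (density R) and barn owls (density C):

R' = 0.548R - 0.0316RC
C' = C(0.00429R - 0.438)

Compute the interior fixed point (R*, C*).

Set dC/dt = 0 with C > 0: 0.00429R - 0.438 = 0, so R* = 0.438/0.00429 = 102.
Set dR/dt = 0 with R > 0: 0.548 - 0.0316C = 0, so C* = 0.548/0.0316 = 17.3.

R* ≈ 102, C* ≈ 17.3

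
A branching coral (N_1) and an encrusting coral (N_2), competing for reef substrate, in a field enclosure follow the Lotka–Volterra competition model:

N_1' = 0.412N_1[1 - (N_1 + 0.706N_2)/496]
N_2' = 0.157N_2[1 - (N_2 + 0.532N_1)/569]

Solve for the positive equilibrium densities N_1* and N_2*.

N_1* ≈ 151, N_2* ≈ 489

Setting both brackets to zero gives the nullclines N_1 + 0.706N_2 = 496 and 0.532N_1 + N_2 = 569.
Substituting N_2 = 569 - 0.532N_1 into the first: N_1(1 - 0.706·0.532) = 496 - 0.706·569.
So N_1* = 94.3/0.624 = 151, and then N_2* = 569 - 0.532·151 = 489.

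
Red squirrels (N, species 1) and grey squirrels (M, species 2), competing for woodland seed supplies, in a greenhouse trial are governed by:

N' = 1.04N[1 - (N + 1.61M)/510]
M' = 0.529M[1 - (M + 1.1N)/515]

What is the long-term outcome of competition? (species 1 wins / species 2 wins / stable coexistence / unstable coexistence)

Compare the nullcline intercepts: K1/α12 = 510/1.61 = 317 < K2 = 515; K2/α21 = 515/1.1 = 468 < K1 = 510.
Since both are reversed, neither can invade when rare; the interior point is a saddle.

unstable coexistence (outcome depends on initial conditions)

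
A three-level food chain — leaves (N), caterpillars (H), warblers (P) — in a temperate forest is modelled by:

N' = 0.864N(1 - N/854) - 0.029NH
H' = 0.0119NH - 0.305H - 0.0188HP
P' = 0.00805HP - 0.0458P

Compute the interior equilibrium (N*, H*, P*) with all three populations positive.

From dP/dt = 0: 0.00805H* = 0.0458, so H* = 5.69.
From dN/dt = 0: 0.864(1 - N*/854) = 0.029·5.69, giving N* = 854·(1 - 0.191) = 691.
From dH/dt = 0: 0.0119·691 - 0.305 = 0.0188P*, so P* = 7.92/0.0188 = 421.

N* ≈ 691, H* ≈ 5.69, P* ≈ 421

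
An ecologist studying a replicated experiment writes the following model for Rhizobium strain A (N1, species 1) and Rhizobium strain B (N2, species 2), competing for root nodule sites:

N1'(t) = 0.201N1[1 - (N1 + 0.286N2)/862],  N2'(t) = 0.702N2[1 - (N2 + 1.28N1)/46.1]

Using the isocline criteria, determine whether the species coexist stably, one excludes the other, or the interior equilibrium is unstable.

Compare the nullcline intercepts: K1/α12 = 862/0.286 = 3010 > K2 = 46.1; K2/α21 = 46.1/1.28 = 36 < K1 = 862.
Since the inequalities point opposite ways, species 1 can invade but species 2 cannot.

species 1 excludes species 2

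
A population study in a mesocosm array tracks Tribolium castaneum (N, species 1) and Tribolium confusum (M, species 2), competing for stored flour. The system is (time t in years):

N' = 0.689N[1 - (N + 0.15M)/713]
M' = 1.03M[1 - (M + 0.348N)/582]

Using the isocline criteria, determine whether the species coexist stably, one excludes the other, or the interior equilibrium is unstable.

Compare the nullcline intercepts: K1/α12 = 713/0.15 = 4750 > K2 = 582; K2/α21 = 582/0.348 = 1670 > K1 = 713.
Since both inequalities hold, each species can invade when rare, so the interior equilibrium is stable.

stable coexistence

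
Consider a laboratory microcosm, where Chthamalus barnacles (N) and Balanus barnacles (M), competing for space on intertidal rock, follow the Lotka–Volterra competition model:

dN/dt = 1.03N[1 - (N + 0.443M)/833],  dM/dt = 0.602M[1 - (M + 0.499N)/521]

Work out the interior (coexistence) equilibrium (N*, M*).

N* ≈ 773, M* ≈ 135

Setting both brackets to zero gives the nullclines N + 0.443M = 833 and 0.499N + M = 521.
Substituting M = 521 - 0.499N into the first: N(1 - 0.443·0.499) = 833 - 0.443·521.
So N* = 602/0.779 = 773, and then M* = 521 - 0.499·773 = 135.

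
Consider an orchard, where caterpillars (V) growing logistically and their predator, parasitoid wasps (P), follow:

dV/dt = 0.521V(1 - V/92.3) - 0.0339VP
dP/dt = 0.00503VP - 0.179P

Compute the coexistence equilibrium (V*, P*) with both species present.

V* ≈ 35.6, P* ≈ 9.44

From dP/dt = 0 with P > 0: 0.00503V* = 0.179, so V* = 35.6.
Substitute into dV/dt = 0: 0.521(1 - 35.6/92.3) = 0.0339P*.
The bracket is 0.614, giving P* = 0.32/0.0339 = 9.44.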